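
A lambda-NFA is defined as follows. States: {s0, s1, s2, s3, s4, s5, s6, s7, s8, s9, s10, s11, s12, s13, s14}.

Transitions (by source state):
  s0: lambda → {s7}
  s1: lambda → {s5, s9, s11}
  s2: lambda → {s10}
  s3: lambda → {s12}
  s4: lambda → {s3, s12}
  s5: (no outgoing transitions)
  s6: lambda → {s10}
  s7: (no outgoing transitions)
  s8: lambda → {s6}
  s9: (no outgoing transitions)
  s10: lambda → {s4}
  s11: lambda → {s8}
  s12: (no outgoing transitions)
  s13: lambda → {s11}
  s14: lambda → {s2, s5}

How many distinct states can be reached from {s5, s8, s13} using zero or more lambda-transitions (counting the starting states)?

9

Start with {s5, s8, s13}.
From s8 via lambda: add s6.
From s13 via lambda: add s11.
From s6 via lambda: add s10.
From s10 via lambda: add s4.
From s4 via lambda: add s3, s12.
lambda-closure = {s3, s4, s5, s6, s8, s10, s11, s12, s13}, which has 9 states.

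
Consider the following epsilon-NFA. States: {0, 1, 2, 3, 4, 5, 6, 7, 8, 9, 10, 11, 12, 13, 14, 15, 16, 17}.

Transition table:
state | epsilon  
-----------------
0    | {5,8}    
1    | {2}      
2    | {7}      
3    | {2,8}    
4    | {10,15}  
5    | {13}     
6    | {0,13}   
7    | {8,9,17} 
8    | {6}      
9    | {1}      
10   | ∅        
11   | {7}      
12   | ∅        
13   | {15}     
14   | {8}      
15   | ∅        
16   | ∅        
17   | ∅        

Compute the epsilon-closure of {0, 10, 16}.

Start with {0, 10, 16}.
From 0 via epsilon: add 5, 8.
From 5 via epsilon: add 13.
From 8 via epsilon: add 6.
From 13 via epsilon: add 15.
No new states can be added; the closed set is {0, 5, 6, 8, 10, 13, 15, 16}.

{0, 5, 6, 8, 10, 13, 15, 16}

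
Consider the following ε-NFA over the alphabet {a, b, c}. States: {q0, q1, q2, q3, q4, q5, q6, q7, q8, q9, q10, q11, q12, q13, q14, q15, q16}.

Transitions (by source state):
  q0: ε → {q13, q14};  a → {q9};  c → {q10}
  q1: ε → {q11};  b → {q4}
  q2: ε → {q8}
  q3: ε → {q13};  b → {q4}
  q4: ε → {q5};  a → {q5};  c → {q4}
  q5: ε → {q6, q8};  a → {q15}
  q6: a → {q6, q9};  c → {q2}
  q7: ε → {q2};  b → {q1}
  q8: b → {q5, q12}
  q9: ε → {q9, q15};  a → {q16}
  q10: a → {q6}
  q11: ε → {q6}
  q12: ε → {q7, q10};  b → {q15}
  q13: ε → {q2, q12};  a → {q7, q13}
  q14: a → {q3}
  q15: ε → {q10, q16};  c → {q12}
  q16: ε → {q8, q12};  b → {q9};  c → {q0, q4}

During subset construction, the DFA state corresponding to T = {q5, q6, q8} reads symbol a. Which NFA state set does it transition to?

q5 on a → {q15}.
q6 on a → {q6, q9}.
No a-transition from q8.
Union after reading a: {q6, q9, q15}.
Now take the ε-closure:
From q15 via ε: add q10, q16.
From q16 via ε: add q8, q12.
From q12 via ε: add q7.
From q7 via ε: add q2.
No new states can be added; the closed set is {q2, q6, q7, q8, q9, q10, q12, q15, q16}.

{q2, q6, q7, q8, q9, q10, q12, q15, q16}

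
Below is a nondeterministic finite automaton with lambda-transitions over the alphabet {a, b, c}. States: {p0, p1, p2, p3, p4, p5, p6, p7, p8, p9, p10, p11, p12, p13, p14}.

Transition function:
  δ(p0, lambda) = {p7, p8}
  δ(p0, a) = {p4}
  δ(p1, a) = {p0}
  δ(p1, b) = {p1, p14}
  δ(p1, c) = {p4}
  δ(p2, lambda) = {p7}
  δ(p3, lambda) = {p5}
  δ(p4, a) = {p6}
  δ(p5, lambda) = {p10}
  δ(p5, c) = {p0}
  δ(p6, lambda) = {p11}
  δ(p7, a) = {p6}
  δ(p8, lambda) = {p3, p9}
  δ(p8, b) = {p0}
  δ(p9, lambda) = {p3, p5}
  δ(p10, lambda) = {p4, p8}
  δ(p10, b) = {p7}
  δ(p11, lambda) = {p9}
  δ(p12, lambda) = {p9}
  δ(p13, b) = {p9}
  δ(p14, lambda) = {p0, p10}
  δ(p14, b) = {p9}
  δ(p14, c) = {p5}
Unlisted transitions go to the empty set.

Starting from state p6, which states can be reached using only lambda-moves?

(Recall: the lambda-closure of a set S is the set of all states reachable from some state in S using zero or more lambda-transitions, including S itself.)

{p3, p4, p5, p6, p8, p9, p10, p11}

Start with {p6}.
From p6 via lambda: add p11.
From p11 via lambda: add p9.
From p9 via lambda: add p3, p5.
From p5 via lambda: add p10.
From p10 via lambda: add p4, p8.
No new states can be added; the closed set is {p3, p4, p5, p6, p8, p9, p10, p11}.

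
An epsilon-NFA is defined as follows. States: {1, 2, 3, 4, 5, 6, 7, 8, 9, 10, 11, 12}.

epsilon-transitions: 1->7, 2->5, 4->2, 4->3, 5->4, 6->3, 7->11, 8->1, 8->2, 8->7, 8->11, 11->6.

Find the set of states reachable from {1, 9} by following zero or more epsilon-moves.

{1, 3, 6, 7, 9, 11}

Start with {1, 9}.
From 1 via epsilon: add 7.
From 7 via epsilon: add 11.
From 11 via epsilon: add 6.
From 6 via epsilon: add 3.
No new states can be added; the closed set is {1, 3, 6, 7, 9, 11}.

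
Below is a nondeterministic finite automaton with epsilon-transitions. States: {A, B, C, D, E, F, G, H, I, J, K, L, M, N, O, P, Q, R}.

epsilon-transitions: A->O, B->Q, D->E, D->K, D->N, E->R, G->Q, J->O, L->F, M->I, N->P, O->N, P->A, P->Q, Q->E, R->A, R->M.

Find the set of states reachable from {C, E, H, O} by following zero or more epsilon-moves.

Start with {C, E, H, O}.
From E via epsilon: add R.
From O via epsilon: add N.
From N via epsilon: add P.
From R via epsilon: add A, M.
From M via epsilon: add I.
From P via epsilon: add Q.
No new states can be added; the closed set is {A, C, E, H, I, M, N, O, P, Q, R}.

{A, C, E, H, I, M, N, O, P, Q, R}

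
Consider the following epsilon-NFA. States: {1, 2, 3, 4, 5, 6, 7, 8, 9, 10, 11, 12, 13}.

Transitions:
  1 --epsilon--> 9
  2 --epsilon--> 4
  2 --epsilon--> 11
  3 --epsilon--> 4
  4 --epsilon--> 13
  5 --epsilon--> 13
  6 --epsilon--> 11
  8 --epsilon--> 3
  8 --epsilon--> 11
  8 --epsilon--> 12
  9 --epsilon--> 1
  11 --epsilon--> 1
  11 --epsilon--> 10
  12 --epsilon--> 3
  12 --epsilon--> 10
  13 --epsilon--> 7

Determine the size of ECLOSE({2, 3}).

Start with {2, 3}.
From 2 via epsilon: add 4, 11.
From 4 via epsilon: add 13.
From 11 via epsilon: add 1, 10.
From 1 via epsilon: add 9.
From 13 via epsilon: add 7.
epsilon-closure = {1, 2, 3, 4, 7, 9, 10, 11, 13}, which has 9 states.

9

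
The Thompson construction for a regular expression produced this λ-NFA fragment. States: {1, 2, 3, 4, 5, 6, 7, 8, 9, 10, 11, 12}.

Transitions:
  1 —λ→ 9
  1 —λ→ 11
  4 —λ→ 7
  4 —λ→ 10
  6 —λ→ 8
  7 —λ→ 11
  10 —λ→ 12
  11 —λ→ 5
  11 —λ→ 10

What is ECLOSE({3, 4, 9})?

Start with {3, 4, 9}.
From 4 via λ: add 7, 10.
From 7 via λ: add 11.
From 10 via λ: add 12.
From 11 via λ: add 5.
No new states can be added; the closed set is {3, 4, 5, 7, 9, 10, 11, 12}.

{3, 4, 5, 7, 9, 10, 11, 12}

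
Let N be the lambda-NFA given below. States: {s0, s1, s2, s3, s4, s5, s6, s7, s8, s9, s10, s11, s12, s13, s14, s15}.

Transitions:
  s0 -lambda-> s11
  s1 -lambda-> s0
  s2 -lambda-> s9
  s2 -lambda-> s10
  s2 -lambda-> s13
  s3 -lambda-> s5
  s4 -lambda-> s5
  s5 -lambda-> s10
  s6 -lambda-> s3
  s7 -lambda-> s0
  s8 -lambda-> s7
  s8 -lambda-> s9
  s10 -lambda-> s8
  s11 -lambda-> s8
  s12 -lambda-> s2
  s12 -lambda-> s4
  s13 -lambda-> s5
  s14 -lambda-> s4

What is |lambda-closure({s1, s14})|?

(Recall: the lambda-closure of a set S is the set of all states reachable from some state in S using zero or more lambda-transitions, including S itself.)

10

Start with {s1, s14}.
From s1 via lambda: add s0.
From s14 via lambda: add s4.
From s0 via lambda: add s11.
From s4 via lambda: add s5.
From s5 via lambda: add s10.
From s11 via lambda: add s8.
From s8 via lambda: add s7, s9.
lambda-closure = {s0, s1, s4, s5, s7, s8, s9, s10, s11, s14}, which has 10 states.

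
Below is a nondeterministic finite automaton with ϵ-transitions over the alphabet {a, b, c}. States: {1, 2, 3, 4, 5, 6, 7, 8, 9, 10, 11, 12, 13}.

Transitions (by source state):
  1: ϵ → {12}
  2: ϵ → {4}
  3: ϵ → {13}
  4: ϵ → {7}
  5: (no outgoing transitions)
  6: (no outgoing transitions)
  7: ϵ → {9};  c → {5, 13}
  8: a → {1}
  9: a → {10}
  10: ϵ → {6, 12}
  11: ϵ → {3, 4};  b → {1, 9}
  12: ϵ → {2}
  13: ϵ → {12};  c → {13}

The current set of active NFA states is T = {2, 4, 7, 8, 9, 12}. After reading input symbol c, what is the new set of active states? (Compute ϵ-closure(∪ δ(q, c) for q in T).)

{2, 4, 5, 7, 9, 12, 13}

7 on c → {5, 13}.
No c-transition from 2, 4, 8, 9, 12.
Union after reading c: {5, 13}.
Now take the ϵ-closure:
From 13 via ϵ: add 12.
From 12 via ϵ: add 2.
From 2 via ϵ: add 4.
From 4 via ϵ: add 7.
From 7 via ϵ: add 9.
No new states can be added; the closed set is {2, 4, 5, 7, 9, 12, 13}.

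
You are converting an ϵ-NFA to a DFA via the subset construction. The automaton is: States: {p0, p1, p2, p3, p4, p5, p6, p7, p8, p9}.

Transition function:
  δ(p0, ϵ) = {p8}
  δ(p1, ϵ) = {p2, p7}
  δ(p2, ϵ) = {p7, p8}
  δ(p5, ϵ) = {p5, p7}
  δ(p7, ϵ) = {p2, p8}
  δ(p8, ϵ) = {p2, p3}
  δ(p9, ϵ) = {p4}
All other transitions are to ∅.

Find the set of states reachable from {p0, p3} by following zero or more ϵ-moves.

Start with {p0, p3}.
From p0 via ϵ: add p8.
From p8 via ϵ: add p2.
From p2 via ϵ: add p7.
No new states can be added; the closed set is {p0, p2, p3, p7, p8}.

{p0, p2, p3, p7, p8}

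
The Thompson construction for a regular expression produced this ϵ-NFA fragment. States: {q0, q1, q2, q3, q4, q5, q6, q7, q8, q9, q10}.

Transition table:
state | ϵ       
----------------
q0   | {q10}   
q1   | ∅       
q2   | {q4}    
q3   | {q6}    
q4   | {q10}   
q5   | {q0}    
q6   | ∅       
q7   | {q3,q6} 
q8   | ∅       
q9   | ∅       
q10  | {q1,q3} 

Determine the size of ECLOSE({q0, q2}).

Start with {q0, q2}.
From q0 via ϵ: add q10.
From q2 via ϵ: add q4.
From q10 via ϵ: add q1, q3.
From q3 via ϵ: add q6.
ϵ-closure = {q0, q1, q2, q3, q4, q6, q10}, which has 7 states.

7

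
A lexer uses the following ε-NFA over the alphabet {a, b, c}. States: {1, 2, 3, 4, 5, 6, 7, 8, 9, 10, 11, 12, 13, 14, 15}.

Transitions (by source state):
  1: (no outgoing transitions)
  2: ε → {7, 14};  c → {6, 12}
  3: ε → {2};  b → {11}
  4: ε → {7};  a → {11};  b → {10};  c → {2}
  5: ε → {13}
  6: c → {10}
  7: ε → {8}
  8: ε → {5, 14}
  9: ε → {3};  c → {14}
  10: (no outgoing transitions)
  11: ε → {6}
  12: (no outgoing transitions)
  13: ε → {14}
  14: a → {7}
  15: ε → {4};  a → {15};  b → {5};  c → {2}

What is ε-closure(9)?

Start with {9}.
From 9 via ε: add 3.
From 3 via ε: add 2.
From 2 via ε: add 7, 14.
From 7 via ε: add 8.
From 8 via ε: add 5.
From 5 via ε: add 13.
No new states can be added; the closed set is {2, 3, 5, 7, 8, 9, 13, 14}.

{2, 3, 5, 7, 8, 9, 13, 14}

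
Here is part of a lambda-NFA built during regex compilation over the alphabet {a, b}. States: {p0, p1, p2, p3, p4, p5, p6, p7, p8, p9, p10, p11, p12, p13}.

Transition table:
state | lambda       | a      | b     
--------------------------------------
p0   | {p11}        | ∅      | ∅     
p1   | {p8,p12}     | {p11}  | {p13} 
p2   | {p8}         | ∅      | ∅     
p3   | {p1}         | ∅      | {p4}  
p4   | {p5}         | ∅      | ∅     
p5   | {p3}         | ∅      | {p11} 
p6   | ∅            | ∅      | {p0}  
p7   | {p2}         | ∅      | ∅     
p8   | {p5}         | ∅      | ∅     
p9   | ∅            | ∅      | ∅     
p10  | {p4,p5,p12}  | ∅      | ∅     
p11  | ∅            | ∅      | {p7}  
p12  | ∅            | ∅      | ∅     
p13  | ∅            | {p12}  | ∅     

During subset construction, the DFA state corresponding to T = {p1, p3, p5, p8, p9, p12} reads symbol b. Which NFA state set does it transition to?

p1 on b → {p13}.
p3 on b → {p4}.
p5 on b → {p11}.
No b-transition from p8, p9, p12.
Union after reading b: {p4, p11, p13}.
Now take the lambda-closure:
From p4 via lambda: add p5.
From p5 via lambda: add p3.
From p3 via lambda: add p1.
From p1 via lambda: add p8, p12.
No new states can be added; the closed set is {p1, p3, p4, p5, p8, p11, p12, p13}.

{p1, p3, p4, p5, p8, p11, p12, p13}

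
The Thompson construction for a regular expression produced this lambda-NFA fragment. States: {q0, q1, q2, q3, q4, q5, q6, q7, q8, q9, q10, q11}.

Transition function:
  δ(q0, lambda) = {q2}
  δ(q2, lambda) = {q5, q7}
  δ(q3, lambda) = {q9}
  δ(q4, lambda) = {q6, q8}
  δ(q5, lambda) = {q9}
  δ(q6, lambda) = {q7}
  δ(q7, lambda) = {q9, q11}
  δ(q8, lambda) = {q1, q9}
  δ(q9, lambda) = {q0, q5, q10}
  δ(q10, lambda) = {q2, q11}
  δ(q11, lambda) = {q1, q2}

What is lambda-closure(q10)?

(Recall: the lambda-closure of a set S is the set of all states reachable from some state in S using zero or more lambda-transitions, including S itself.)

Start with {q10}.
From q10 via lambda: add q2, q11.
From q2 via lambda: add q5, q7.
From q11 via lambda: add q1.
From q5 via lambda: add q9.
From q9 via lambda: add q0.
No new states can be added; the closed set is {q0, q1, q2, q5, q7, q9, q10, q11}.

{q0, q1, q2, q5, q7, q9, q10, q11}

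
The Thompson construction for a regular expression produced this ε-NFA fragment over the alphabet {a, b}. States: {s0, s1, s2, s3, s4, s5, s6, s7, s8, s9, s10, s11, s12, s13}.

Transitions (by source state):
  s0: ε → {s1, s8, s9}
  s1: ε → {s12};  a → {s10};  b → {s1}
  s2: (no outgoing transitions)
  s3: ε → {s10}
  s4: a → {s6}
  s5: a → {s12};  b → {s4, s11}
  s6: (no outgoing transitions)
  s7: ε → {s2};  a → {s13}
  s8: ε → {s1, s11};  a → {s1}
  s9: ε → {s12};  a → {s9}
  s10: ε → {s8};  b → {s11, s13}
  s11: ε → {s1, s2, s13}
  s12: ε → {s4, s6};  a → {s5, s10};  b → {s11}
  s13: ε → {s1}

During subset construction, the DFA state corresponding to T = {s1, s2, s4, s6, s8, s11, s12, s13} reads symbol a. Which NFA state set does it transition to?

{s1, s2, s4, s5, s6, s8, s10, s11, s12, s13}

s1 on a → {s10}.
s4 on a → {s6}.
s8 on a → {s1}.
s12 on a → {s5, s10}.
No a-transition from s2, s6, s11, s13.
Union after reading a: {s1, s5, s6, s10}.
Now take the ε-closure:
From s1 via ε: add s12.
From s10 via ε: add s8.
From s8 via ε: add s11.
From s12 via ε: add s4.
From s11 via ε: add s2, s13.
No new states can be added; the closed set is {s1, s2, s4, s5, s6, s8, s10, s11, s12, s13}.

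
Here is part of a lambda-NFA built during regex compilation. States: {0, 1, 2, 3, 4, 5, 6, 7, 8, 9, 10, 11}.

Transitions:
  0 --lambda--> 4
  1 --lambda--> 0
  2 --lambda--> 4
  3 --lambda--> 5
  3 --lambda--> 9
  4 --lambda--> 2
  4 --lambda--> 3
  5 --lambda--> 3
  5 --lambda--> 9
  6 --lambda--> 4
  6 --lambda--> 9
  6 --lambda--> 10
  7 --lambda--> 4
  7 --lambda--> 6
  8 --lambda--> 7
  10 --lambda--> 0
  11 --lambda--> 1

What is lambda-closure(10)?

{0, 2, 3, 4, 5, 9, 10}

Start with {10}.
From 10 via lambda: add 0.
From 0 via lambda: add 4.
From 4 via lambda: add 2, 3.
From 3 via lambda: add 5, 9.
No new states can be added; the closed set is {0, 2, 3, 4, 5, 9, 10}.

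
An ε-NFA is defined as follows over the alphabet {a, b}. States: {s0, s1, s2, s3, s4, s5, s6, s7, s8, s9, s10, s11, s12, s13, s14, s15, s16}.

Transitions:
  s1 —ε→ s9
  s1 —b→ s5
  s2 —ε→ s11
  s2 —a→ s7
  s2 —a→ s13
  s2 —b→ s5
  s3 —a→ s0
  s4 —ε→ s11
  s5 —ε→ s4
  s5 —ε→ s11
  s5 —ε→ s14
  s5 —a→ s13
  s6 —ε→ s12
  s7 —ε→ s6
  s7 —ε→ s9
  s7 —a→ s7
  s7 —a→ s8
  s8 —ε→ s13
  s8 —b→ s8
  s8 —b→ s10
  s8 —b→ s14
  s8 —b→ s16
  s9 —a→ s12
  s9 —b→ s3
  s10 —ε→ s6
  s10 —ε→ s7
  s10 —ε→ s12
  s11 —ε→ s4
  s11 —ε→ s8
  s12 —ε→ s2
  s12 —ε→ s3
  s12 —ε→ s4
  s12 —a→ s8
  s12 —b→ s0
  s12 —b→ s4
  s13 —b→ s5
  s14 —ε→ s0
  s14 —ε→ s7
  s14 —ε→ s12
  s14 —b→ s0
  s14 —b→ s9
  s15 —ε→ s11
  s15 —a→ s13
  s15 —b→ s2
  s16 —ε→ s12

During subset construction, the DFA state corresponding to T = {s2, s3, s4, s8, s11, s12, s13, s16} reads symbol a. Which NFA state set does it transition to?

{s0, s2, s3, s4, s6, s7, s8, s9, s11, s12, s13}

s2 on a → {s7, s13}.
s3 on a → {s0}.
s12 on a → {s8}.
No a-transition from s4, s8, s11, s13, s16.
Union after reading a: {s0, s7, s8, s13}.
Now take the ε-closure:
From s7 via ε: add s6, s9.
From s6 via ε: add s12.
From s12 via ε: add s2, s3, s4.
From s2 via ε: add s11.
No new states can be added; the closed set is {s0, s2, s3, s4, s6, s7, s8, s9, s11, s12, s13}.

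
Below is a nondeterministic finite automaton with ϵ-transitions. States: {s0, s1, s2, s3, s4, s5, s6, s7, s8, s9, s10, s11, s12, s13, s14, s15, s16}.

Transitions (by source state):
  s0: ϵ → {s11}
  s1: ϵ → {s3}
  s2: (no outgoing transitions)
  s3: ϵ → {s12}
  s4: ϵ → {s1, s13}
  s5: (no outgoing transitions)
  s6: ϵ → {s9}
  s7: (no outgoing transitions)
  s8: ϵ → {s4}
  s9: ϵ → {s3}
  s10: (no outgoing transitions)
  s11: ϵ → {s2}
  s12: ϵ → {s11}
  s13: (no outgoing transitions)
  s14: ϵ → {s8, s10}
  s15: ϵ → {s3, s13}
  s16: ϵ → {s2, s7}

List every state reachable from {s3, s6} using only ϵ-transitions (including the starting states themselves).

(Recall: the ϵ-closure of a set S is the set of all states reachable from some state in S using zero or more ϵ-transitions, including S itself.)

Start with {s3, s6}.
From s3 via ϵ: add s12.
From s6 via ϵ: add s9.
From s12 via ϵ: add s11.
From s11 via ϵ: add s2.
No new states can be added; the closed set is {s2, s3, s6, s9, s11, s12}.

{s2, s3, s6, s9, s11, s12}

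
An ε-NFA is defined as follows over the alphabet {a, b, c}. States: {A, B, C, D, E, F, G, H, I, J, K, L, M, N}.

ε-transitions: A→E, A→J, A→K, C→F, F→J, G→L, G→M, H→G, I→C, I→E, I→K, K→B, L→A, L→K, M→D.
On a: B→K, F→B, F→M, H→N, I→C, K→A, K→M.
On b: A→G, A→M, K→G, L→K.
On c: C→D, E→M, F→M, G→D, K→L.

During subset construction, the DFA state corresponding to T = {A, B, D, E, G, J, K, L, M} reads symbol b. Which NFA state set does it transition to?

{A, B, D, E, G, J, K, L, M}

A on b → {G, M}.
K on b → {G}.
L on b → {K}.
No b-transition from B, D, E, G, J, M.
Union after reading b: {G, K, M}.
Now take the ε-closure:
From G via ε: add L.
From K via ε: add B.
From M via ε: add D.
From L via ε: add A.
From A via ε: add E, J.
No new states can be added; the closed set is {A, B, D, E, G, J, K, L, M}.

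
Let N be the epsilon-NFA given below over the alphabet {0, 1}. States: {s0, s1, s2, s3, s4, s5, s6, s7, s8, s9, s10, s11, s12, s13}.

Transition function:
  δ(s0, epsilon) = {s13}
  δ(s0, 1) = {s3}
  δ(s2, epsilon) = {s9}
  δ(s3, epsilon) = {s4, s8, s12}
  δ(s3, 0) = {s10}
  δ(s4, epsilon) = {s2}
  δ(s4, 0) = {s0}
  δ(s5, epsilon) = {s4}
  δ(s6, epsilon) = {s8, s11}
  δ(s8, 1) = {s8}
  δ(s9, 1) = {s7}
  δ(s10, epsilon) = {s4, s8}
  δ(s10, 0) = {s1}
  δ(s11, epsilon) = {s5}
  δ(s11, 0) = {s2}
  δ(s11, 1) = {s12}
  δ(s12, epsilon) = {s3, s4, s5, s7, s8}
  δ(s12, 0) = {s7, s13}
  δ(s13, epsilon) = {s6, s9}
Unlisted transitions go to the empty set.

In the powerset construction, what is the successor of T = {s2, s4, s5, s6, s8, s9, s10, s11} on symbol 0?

{s0, s1, s2, s4, s5, s6, s8, s9, s11, s13}

s4 on 0 → {s0}.
s10 on 0 → {s1}.
s11 on 0 → {s2}.
No 0-transition from s2, s5, s6, s8, s9.
Union after reading 0: {s0, s1, s2}.
Now take the epsilon-closure:
From s0 via epsilon: add s13.
From s2 via epsilon: add s9.
From s13 via epsilon: add s6.
From s6 via epsilon: add s8, s11.
From s11 via epsilon: add s5.
From s5 via epsilon: add s4.
No new states can be added; the closed set is {s0, s1, s2, s4, s5, s6, s8, s9, s11, s13}.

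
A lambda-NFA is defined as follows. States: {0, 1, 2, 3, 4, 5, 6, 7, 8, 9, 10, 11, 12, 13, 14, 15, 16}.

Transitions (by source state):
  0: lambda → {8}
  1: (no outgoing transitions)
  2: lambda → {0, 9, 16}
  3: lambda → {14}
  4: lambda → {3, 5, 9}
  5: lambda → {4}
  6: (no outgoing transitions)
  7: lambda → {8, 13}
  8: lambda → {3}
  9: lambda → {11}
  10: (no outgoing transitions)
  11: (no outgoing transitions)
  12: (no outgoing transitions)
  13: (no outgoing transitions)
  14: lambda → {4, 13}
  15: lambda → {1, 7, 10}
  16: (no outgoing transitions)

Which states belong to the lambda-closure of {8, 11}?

Start with {8, 11}.
From 8 via lambda: add 3.
From 3 via lambda: add 14.
From 14 via lambda: add 4, 13.
From 4 via lambda: add 5, 9.
No new states can be added; the closed set is {3, 4, 5, 8, 9, 11, 13, 14}.

{3, 4, 5, 8, 9, 11, 13, 14}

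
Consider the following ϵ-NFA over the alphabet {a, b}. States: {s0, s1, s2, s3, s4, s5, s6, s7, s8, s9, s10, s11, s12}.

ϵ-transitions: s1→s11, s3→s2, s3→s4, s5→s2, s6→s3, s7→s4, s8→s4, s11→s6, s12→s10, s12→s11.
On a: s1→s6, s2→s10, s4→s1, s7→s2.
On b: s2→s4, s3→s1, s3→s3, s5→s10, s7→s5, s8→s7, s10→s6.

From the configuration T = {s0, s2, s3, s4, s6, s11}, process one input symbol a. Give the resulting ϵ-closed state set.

s2 on a → {s10}.
s4 on a → {s1}.
No a-transition from s0, s3, s6, s11.
Union after reading a: {s1, s10}.
Now take the ϵ-closure:
From s1 via ϵ: add s11.
From s11 via ϵ: add s6.
From s6 via ϵ: add s3.
From s3 via ϵ: add s2, s4.
No new states can be added; the closed set is {s1, s2, s3, s4, s6, s10, s11}.

{s1, s2, s3, s4, s6, s10, s11}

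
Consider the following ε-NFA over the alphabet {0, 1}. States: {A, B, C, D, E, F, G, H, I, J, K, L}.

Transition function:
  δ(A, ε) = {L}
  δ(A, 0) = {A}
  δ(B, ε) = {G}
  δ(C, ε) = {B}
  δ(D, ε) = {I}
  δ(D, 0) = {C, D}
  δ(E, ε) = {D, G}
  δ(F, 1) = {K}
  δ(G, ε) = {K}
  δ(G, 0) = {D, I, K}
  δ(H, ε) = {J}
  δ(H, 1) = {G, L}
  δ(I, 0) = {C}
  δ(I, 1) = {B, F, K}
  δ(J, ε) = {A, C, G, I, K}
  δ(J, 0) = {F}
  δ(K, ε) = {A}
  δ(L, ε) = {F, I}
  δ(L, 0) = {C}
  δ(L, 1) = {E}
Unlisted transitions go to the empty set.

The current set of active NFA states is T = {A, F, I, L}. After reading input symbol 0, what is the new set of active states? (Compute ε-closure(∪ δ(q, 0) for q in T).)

A on 0 → {A}.
I on 0 → {C}.
L on 0 → {C}.
No 0-transition from F.
Union after reading 0: {A, C}.
Now take the ε-closure:
From A via ε: add L.
From C via ε: add B.
From B via ε: add G.
From L via ε: add F, I.
From G via ε: add K.
No new states can be added; the closed set is {A, B, C, F, G, I, K, L}.

{A, B, C, F, G, I, K, L}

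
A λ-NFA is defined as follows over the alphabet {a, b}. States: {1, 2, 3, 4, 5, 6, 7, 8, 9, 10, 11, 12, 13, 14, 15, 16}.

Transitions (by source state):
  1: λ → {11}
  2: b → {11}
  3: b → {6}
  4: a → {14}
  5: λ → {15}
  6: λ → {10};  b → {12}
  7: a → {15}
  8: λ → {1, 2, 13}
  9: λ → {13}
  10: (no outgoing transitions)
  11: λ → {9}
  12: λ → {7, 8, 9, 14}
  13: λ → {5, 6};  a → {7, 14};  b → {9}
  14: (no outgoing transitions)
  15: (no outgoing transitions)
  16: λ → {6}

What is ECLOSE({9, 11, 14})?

{5, 6, 9, 10, 11, 13, 14, 15}

Start with {9, 11, 14}.
From 9 via λ: add 13.
From 13 via λ: add 5, 6.
From 5 via λ: add 15.
From 6 via λ: add 10.
No new states can be added; the closed set is {5, 6, 9, 10, 11, 13, 14, 15}.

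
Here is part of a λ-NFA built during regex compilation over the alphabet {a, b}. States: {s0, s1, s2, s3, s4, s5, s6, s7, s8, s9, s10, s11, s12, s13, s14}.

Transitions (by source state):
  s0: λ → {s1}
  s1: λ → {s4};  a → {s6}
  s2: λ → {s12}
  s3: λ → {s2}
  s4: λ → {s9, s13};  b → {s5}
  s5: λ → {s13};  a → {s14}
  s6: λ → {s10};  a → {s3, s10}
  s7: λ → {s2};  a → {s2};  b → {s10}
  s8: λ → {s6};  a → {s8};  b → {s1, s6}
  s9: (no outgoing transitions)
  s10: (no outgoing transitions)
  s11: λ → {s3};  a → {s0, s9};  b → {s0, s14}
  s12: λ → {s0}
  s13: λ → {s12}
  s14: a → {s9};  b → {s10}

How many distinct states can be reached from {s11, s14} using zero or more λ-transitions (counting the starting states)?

Start with {s11, s14}.
From s11 via λ: add s3.
From s3 via λ: add s2.
From s2 via λ: add s12.
From s12 via λ: add s0.
From s0 via λ: add s1.
From s1 via λ: add s4.
From s4 via λ: add s9, s13.
λ-closure = {s0, s1, s2, s3, s4, s9, s11, s12, s13, s14}, which has 10 states.

10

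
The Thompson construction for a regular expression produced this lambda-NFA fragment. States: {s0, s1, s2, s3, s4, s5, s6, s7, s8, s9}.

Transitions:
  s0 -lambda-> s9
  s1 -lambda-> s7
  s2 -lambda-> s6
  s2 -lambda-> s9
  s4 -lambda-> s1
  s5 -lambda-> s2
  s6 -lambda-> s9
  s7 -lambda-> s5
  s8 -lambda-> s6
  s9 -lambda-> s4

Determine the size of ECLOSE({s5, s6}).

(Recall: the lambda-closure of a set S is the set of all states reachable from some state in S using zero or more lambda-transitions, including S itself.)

7

Start with {s5, s6}.
From s5 via lambda: add s2.
From s6 via lambda: add s9.
From s9 via lambda: add s4.
From s4 via lambda: add s1.
From s1 via lambda: add s7.
lambda-closure = {s1, s2, s4, s5, s6, s7, s9}, which has 7 states.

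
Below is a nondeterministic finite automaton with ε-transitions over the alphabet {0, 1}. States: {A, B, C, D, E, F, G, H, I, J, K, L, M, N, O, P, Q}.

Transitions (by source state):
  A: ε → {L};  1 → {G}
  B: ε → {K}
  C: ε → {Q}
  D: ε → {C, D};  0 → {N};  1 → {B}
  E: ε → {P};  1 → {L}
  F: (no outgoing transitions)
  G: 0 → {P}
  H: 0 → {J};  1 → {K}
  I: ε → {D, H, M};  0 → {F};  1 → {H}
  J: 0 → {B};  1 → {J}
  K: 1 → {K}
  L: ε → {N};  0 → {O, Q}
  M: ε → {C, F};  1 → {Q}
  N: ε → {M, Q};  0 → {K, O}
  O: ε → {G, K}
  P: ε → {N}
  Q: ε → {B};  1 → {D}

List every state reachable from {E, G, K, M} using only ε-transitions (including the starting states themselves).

Start with {E, G, K, M}.
From E via ε: add P.
From M via ε: add C, F.
From C via ε: add Q.
From P via ε: add N.
From Q via ε: add B.
No new states can be added; the closed set is {B, C, E, F, G, K, M, N, P, Q}.

{B, C, E, F, G, K, M, N, P, Q}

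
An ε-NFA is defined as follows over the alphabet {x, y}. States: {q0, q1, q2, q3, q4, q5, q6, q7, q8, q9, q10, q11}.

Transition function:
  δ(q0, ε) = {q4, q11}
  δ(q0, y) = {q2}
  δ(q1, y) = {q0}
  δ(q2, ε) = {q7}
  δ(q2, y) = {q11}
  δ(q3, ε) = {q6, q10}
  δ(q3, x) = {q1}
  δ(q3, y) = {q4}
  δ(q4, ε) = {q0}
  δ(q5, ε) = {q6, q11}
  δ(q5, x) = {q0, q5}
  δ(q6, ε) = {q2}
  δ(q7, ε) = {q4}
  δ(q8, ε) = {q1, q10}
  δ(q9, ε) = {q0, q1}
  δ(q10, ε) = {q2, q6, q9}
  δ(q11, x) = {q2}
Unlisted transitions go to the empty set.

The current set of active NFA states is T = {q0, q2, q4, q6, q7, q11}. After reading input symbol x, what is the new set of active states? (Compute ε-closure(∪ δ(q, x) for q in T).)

{q0, q2, q4, q7, q11}

q11 on x → {q2}.
No x-transition from q0, q2, q4, q6, q7.
Union after reading x: {q2}.
Now take the ε-closure:
From q2 via ε: add q7.
From q7 via ε: add q4.
From q4 via ε: add q0.
From q0 via ε: add q11.
No new states can be added; the closed set is {q0, q2, q4, q7, q11}.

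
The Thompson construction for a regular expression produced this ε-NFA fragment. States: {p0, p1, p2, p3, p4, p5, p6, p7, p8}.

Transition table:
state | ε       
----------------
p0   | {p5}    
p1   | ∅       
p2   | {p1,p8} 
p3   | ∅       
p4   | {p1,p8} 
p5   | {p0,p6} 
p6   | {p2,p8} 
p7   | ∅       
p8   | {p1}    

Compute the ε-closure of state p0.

Start with {p0}.
From p0 via ε: add p5.
From p5 via ε: add p6.
From p6 via ε: add p2, p8.
From p2 via ε: add p1.
No new states can be added; the closed set is {p0, p1, p2, p5, p6, p8}.

{p0, p1, p2, p5, p6, p8}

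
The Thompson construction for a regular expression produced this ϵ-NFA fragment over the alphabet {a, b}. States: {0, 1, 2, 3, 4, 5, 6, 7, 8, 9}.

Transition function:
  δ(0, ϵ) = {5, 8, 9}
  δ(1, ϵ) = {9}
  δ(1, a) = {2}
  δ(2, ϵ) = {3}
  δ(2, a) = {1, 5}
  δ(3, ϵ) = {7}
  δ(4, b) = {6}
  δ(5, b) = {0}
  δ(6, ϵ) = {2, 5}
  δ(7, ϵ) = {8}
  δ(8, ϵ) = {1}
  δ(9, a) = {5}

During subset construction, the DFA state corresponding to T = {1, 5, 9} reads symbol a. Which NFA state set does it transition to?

1 on a → {2}.
9 on a → {5}.
No a-transition from 5.
Union after reading a: {2, 5}.
Now take the ϵ-closure:
From 2 via ϵ: add 3.
From 3 via ϵ: add 7.
From 7 via ϵ: add 8.
From 8 via ϵ: add 1.
From 1 via ϵ: add 9.
No new states can be added; the closed set is {1, 2, 3, 5, 7, 8, 9}.

{1, 2, 3, 5, 7, 8, 9}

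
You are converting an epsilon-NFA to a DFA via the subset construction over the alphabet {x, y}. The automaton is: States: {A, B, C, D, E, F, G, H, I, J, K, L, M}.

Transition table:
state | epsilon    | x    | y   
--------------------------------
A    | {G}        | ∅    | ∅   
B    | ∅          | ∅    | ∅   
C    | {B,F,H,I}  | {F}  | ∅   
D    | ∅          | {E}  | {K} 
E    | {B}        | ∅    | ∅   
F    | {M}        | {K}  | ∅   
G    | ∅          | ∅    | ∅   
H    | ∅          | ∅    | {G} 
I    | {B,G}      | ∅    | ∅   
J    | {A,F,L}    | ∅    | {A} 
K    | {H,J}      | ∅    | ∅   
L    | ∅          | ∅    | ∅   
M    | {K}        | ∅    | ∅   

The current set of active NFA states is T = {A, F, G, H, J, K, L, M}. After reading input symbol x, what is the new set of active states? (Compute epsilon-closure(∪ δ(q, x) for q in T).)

{A, F, G, H, J, K, L, M}

F on x → {K}.
No x-transition from A, G, H, J, K, L, M.
Union after reading x: {K}.
Now take the epsilon-closure:
From K via epsilon: add H, J.
From J via epsilon: add A, F, L.
From A via epsilon: add G.
From F via epsilon: add M.
No new states can be added; the closed set is {A, F, G, H, J, K, L, M}.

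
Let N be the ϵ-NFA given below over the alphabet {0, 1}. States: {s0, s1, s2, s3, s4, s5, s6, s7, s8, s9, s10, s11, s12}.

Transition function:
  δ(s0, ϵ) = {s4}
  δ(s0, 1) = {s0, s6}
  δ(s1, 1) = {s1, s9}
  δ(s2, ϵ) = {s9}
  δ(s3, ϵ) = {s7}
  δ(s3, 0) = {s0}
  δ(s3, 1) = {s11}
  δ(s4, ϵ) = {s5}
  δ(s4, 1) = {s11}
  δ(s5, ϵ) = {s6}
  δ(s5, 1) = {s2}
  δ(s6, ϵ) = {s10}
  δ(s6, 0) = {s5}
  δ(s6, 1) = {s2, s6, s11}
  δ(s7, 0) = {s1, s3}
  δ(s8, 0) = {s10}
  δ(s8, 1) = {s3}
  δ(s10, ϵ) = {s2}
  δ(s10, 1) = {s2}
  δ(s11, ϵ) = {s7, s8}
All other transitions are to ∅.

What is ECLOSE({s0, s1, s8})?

{s0, s1, s2, s4, s5, s6, s8, s9, s10}

Start with {s0, s1, s8}.
From s0 via ϵ: add s4.
From s4 via ϵ: add s5.
From s5 via ϵ: add s6.
From s6 via ϵ: add s10.
From s10 via ϵ: add s2.
From s2 via ϵ: add s9.
No new states can be added; the closed set is {s0, s1, s2, s4, s5, s6, s8, s9, s10}.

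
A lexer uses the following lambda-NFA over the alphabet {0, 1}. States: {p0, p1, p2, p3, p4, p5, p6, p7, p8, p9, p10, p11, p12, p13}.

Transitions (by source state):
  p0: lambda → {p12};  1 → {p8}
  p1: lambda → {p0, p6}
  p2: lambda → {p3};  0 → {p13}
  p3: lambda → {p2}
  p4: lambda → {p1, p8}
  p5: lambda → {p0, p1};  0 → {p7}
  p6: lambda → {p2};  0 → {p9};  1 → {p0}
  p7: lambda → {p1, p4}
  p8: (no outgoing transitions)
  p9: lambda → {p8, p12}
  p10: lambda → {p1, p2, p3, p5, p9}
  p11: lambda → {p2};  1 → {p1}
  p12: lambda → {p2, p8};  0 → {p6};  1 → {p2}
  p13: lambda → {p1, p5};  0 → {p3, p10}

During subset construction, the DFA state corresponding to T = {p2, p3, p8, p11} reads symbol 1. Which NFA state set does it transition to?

{p0, p1, p2, p3, p6, p8, p12}

p11 on 1 → {p1}.
No 1-transition from p2, p3, p8.
Union after reading 1: {p1}.
Now take the lambda-closure:
From p1 via lambda: add p0, p6.
From p0 via lambda: add p12.
From p6 via lambda: add p2.
From p2 via lambda: add p3.
From p12 via lambda: add p8.
No new states can be added; the closed set is {p0, p1, p2, p3, p6, p8, p12}.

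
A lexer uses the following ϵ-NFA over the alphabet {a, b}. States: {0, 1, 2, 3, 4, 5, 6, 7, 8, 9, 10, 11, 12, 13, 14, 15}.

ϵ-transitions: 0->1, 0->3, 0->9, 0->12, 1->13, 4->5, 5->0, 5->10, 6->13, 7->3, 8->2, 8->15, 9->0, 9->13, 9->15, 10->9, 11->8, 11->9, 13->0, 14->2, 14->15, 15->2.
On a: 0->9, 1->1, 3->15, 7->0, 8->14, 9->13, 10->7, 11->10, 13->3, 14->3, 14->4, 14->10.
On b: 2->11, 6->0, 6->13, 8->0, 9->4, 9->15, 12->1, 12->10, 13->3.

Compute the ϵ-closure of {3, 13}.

Start with {3, 13}.
From 13 via ϵ: add 0.
From 0 via ϵ: add 1, 9, 12.
From 9 via ϵ: add 15.
From 15 via ϵ: add 2.
No new states can be added; the closed set is {0, 1, 2, 3, 9, 12, 13, 15}.

{0, 1, 2, 3, 9, 12, 13, 15}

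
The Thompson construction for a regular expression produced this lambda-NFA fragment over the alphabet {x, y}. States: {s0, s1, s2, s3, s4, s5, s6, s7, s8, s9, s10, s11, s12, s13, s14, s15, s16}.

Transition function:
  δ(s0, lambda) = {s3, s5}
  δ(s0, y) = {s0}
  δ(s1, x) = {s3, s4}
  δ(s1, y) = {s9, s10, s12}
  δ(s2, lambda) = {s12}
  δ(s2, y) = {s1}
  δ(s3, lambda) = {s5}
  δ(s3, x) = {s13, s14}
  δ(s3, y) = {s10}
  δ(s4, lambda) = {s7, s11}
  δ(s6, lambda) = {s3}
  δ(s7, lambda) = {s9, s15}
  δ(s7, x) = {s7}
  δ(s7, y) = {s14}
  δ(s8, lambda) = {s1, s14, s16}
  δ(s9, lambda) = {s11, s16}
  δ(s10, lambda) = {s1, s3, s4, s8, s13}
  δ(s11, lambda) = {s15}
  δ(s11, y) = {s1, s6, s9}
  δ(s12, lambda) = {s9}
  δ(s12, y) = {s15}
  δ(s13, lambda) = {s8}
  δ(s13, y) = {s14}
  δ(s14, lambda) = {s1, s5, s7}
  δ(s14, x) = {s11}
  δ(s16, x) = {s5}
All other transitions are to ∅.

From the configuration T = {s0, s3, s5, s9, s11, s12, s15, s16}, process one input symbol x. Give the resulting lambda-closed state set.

{s1, s5, s7, s8, s9, s11, s13, s14, s15, s16}

s3 on x → {s13, s14}.
s16 on x → {s5}.
No x-transition from s0, s5, s9, s11, s12, s15.
Union after reading x: {s5, s13, s14}.
Now take the lambda-closure:
From s13 via lambda: add s8.
From s14 via lambda: add s1, s7.
From s7 via lambda: add s9, s15.
From s8 via lambda: add s16.
From s9 via lambda: add s11.
No new states can be added; the closed set is {s1, s5, s7, s8, s9, s11, s13, s14, s15, s16}.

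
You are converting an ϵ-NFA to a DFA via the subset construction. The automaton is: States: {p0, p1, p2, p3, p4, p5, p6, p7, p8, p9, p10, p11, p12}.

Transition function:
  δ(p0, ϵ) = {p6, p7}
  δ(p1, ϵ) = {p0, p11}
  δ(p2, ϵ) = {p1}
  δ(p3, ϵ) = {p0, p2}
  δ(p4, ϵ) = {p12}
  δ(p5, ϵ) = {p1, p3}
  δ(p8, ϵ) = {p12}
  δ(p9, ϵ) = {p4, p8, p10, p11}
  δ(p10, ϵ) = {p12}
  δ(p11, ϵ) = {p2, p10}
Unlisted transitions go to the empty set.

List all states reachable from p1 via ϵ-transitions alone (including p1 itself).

Start with {p1}.
From p1 via ϵ: add p0, p11.
From p0 via ϵ: add p6, p7.
From p11 via ϵ: add p2, p10.
From p10 via ϵ: add p12.
No new states can be added; the closed set is {p0, p1, p2, p6, p7, p10, p11, p12}.

{p0, p1, p2, p6, p7, p10, p11, p12}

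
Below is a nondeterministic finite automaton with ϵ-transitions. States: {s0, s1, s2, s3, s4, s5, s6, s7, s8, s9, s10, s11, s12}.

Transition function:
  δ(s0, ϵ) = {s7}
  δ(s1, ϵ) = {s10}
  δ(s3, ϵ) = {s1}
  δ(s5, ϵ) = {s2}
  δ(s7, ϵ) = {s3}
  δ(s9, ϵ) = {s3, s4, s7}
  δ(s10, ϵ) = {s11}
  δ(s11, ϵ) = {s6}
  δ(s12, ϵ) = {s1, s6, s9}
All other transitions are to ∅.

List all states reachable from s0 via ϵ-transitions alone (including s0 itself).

Start with {s0}.
From s0 via ϵ: add s7.
From s7 via ϵ: add s3.
From s3 via ϵ: add s1.
From s1 via ϵ: add s10.
From s10 via ϵ: add s11.
From s11 via ϵ: add s6.
No new states can be added; the closed set is {s0, s1, s3, s6, s7, s10, s11}.

{s0, s1, s3, s6, s7, s10, s11}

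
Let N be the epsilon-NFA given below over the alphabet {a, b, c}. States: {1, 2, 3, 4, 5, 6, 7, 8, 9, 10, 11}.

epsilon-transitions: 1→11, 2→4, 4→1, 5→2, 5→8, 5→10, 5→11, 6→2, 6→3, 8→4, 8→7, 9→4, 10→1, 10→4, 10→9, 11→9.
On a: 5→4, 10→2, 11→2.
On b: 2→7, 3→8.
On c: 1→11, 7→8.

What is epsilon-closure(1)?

Start with {1}.
From 1 via epsilon: add 11.
From 11 via epsilon: add 9.
From 9 via epsilon: add 4.
No new states can be added; the closed set is {1, 4, 9, 11}.

{1, 4, 9, 11}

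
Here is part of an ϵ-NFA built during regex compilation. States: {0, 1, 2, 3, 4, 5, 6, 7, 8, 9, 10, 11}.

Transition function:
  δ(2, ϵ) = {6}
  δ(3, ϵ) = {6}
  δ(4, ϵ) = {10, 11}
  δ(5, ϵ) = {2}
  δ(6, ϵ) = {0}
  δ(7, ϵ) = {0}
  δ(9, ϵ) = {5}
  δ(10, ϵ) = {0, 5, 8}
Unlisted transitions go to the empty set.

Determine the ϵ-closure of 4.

Start with {4}.
From 4 via ϵ: add 10, 11.
From 10 via ϵ: add 0, 5, 8.
From 5 via ϵ: add 2.
From 2 via ϵ: add 6.
No new states can be added; the closed set is {0, 2, 4, 5, 6, 8, 10, 11}.

{0, 2, 4, 5, 6, 8, 10, 11}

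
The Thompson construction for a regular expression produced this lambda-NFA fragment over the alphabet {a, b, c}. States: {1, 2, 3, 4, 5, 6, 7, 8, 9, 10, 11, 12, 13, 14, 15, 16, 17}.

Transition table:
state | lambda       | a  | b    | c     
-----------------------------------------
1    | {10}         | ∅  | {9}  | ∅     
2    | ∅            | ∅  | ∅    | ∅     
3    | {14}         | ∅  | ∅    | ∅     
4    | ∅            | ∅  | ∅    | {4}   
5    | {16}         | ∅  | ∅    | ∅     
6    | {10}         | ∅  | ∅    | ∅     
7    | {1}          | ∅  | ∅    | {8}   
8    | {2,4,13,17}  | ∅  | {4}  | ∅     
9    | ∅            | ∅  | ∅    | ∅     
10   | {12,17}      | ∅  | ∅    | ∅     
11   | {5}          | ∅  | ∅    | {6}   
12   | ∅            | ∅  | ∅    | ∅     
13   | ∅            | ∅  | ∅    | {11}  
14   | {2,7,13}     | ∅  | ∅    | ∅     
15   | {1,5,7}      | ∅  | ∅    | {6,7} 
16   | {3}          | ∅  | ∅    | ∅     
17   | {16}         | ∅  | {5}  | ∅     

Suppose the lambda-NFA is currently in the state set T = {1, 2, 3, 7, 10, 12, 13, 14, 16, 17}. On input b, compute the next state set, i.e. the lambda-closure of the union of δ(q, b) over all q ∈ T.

1 on b → {9}.
17 on b → {5}.
No b-transition from 2, 3, 7, 10, 12, 13, 14, 16.
Union after reading b: {5, 9}.
Now take the lambda-closure:
From 5 via lambda: add 16.
From 16 via lambda: add 3.
From 3 via lambda: add 14.
From 14 via lambda: add 2, 7, 13.
From 7 via lambda: add 1.
From 1 via lambda: add 10.
From 10 via lambda: add 12, 17.
No new states can be added; the closed set is {1, 2, 3, 5, 7, 9, 10, 12, 13, 14, 16, 17}.

{1, 2, 3, 5, 7, 9, 10, 12, 13, 14, 16, 17}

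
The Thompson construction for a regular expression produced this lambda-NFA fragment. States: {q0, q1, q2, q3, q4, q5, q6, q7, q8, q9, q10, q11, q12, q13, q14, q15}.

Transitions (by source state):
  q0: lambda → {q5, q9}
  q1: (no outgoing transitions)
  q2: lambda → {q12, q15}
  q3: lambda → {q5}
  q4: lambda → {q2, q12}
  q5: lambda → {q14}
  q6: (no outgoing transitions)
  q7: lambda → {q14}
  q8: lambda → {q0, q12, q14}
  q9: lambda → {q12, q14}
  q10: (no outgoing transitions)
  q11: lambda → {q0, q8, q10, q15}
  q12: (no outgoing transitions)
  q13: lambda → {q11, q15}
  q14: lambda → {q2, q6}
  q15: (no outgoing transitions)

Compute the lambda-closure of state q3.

Start with {q3}.
From q3 via lambda: add q5.
From q5 via lambda: add q14.
From q14 via lambda: add q2, q6.
From q2 via lambda: add q12, q15.
No new states can be added; the closed set is {q2, q3, q5, q6, q12, q14, q15}.

{q2, q3, q5, q6, q12, q14, q15}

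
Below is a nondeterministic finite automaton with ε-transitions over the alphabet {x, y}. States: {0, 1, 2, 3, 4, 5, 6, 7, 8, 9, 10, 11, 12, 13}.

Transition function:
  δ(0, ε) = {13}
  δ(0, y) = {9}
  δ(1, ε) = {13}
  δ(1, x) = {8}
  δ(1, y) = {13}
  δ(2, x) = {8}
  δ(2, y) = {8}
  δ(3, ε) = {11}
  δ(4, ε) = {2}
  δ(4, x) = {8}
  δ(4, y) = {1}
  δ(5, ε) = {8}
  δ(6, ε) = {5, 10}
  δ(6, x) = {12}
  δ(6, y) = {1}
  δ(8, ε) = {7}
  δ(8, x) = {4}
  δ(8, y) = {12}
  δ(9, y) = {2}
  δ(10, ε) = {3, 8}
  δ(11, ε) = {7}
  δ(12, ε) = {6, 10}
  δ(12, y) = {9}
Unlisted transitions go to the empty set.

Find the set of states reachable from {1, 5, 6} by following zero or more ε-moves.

Start with {1, 5, 6}.
From 1 via ε: add 13.
From 5 via ε: add 8.
From 6 via ε: add 10.
From 8 via ε: add 7.
From 10 via ε: add 3.
From 3 via ε: add 11.
No new states can be added; the closed set is {1, 3, 5, 6, 7, 8, 10, 11, 13}.

{1, 3, 5, 6, 7, 8, 10, 11, 13}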